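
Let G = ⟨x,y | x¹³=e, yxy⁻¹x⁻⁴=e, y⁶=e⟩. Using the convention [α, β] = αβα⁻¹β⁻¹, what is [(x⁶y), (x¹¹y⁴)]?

[(x⁶y), (x¹¹y⁴)] = (x⁶y)·(x¹¹y⁴)·(x⁶y)⁻¹·(x¹¹y⁴)⁻¹.
  (x⁶y) · (x¹¹y⁴) = x¹¹y⁵
  (x¹¹y⁵) · (x⁵y⁵) = x⁹y⁴
  (x⁹y⁴) · (x⁶y²) = x¹¹

Answer: x¹¹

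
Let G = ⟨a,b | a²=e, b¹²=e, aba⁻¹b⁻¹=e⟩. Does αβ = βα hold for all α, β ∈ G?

Each pair of generators commutes: a·b = ab = b·a. Since the generators pairwise commute, every element of G commutes with every other, so G is abelian.

Answer: Yes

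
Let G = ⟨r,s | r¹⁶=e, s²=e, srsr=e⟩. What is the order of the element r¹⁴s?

Compute successive powers until reaching e:
  (r¹⁴s)¹ = r¹⁴s, (r¹⁴s)² = e.
The smallest positive k with (r¹⁴s)ᵏ = e is 2.

Answer: 2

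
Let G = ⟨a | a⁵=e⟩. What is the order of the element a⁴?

Compute successive powers until reaching e:
  (a⁴)¹ = a⁴, (a⁴)² = a³, (a⁴)³ = a², (a⁴)⁴ = a, (a⁴)⁵ = e.
The smallest positive k with (a⁴)ᵏ = e is 5.

Answer: 5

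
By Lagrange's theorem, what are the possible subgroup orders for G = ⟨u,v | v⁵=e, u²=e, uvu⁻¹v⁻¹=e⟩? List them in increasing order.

|G| = 10 = 2 · 5. By Lagrange's theorem the order of any subgroup divides 10; the divisors of 10 are 1, 2, 5, 10.

Answer: 1, 2, 5, 10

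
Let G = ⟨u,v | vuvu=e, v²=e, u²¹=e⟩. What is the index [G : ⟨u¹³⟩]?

First find ord(u¹³) by computing successive powers:
  (u¹³)¹ = u¹³, (u¹³)² = u⁵, (u¹³)³ = u¹⁸, (u¹³)⁴ = u¹⁰, (u¹³)⁵ = u², (u¹³)⁶ = u¹⁵, (u¹³)⁷ = u⁷, (u¹³)⁸ = u²⁰, (u¹³)⁹ = u¹², (u¹³)¹⁰ = u⁴, (u¹³)¹¹ = u¹⁷, (u¹³)¹² = u⁹, (u¹³)¹³ = u, (u¹³)¹⁴ = u¹⁴, (u¹³)¹⁵ = u⁶, (u¹³)¹⁶ = u¹⁹, (u¹³)¹⁷ = u¹¹, (u¹³)¹⁸ = u³, (u¹³)¹⁹ = u¹⁶, (u¹³)²⁰ = u⁸, (u¹³)²¹ = e.
So |⟨u¹³⟩| = ord(u¹³) = 21. With |G| = 42, by Lagrange [G : ⟨u¹³⟩] = 42/21 = 2.

Answer: 2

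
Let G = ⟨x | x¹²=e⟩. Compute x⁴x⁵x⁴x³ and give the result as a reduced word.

Multiply left to right, reducing at each step:
  (x⁴) · x⁵ = x⁹
  (x⁹) · x⁴ = x
  x · x³ = x⁴

Answer: x⁴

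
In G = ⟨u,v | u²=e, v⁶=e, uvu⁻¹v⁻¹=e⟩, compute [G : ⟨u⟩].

First find ord(u) by computing successive powers:
  u¹ = u, u² = e.
So |⟨u⟩| = ord(u) = 2. With |G| = 12, by Lagrange [G : ⟨u⟩] = 12/2 = 6.

Answer: 6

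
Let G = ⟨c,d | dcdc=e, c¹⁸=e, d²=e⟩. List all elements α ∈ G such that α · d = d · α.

⟨d⟩ ⊆ C_G(d) since powers of d commute with d; so |C_G(d)| ≥ |⟨d⟩| = 2.
By orbit–stabilizer, |C_G(d)| = |G| / |conj. class of d| = 36 / 9 = 4.
The 4 elements commuting with d are {e, c⁹, d, c⁹d}.

Answer: {e, c⁹, d, c⁹d}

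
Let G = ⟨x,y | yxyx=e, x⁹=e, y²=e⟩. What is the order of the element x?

Compute successive powers until reaching e:
  x¹ = x, x² = x², x³ = x³, x⁴ = x⁴, x⁵ = x⁵, x⁶ = x⁶, x⁷ = x⁷, x⁸ = x⁸, x⁹ = e.
The smallest positive k with xᵏ = e is 9.

Answer: 9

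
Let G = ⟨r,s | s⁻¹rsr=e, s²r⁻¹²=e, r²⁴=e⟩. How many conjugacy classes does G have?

The conjugacy classes (representative and size) are:
  [e] (size 1), [r] (size 2), [r²] (size 2), [r³] (size 2), [r⁴] (size 2), [r⁵] (size 2), [r¹⁸] (size 2), [r⁷] (size 2), [r¹⁶] (size 2), [r¹⁵] (size 2), [r¹⁴] (size 2), [r¹³] (size 2), [r¹²] (size 1), [r⁶s] (size 12), [r⁵s⁻¹] (size 12).
Class equation: 1 + 2 + 2 + 2 + 2 + 2 + 2 + 2 + 2 + 2 + 2 + 2 + 1 + 12 + 12 = 48 = |G|. So G has 15 conjugacy classes.

Answer: 15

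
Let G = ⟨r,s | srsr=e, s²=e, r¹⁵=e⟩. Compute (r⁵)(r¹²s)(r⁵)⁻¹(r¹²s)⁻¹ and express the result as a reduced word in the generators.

[(r⁵), (r¹²s)] = (r⁵)·(r¹²s)·(r⁵)⁻¹·(r¹²s)⁻¹.
  (r⁵) · (r¹²s) = r²s
  (r²s) · (r¹⁰) = r⁷s
  (r⁷s) · (r¹²s) = r¹⁰

Answer: r¹⁰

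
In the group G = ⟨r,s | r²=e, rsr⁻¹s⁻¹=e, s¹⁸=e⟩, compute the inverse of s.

The order of s is 18 (smallest k with sᵏ = e), so s⁻¹ = s¹⁷ = s¹⁷.
Check: s · (s¹⁷) → s · s¹⁷ = e, giving e as required.

Answer: s¹⁷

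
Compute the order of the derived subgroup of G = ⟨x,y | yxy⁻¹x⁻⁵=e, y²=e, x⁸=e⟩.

G' = [G, G] is generated by all commutators. The generator-pair commutators are: [x, y] = x⁴.
The subgroup they normally generate is {e, x⁴}, of order 2.
Check: |G/G'| = 16/2 = 8 is the order of the abelianisation.

Answer: 2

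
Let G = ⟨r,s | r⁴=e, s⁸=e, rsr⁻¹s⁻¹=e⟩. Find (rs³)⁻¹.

The order of (rs³) is 8 (smallest k with (rs³)ᵏ = e), so (rs³)⁻¹ = (rs³)⁷ = r³s⁵.
Check: (rs³) · (r³s⁵) → (rs³) · r³ = s³;   (s³) · s⁵ = e, giving e as required.

Answer: r³s⁵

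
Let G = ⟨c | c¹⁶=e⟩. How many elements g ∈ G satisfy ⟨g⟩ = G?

G is cyclic of order 16. An element generates G iff its order is 16, and a cyclic group of order 16 has exactly φ(16) = 8 such elements.

Answer: 8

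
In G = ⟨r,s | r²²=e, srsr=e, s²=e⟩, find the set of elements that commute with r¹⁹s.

⟨r¹⁹s⟩ ⊆ C_G(r¹⁹s) since powers of r¹⁹s commute with r¹⁹s; so |C_G(r¹⁹s)| ≥ |⟨r¹⁹s⟩| = 2.
By orbit–stabilizer, |C_G(r¹⁹s)| = |G| / |conj. class of r¹⁹s| = 44 / 11 = 4.
The 4 elements commuting with r¹⁹s are {e, r¹¹, r⁸s, r¹⁹s}.

Answer: {e, r¹¹, r⁸s, r¹⁹s}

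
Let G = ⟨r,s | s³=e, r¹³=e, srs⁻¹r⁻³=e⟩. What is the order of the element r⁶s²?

Compute successive powers until reaching e:
  (r⁶s²)¹ = r⁶s², (r⁶s²)² = r⁸s, (r⁶s²)³ = e.
The smallest positive k with (r⁶s²)ᵏ = e is 3.

Answer: 3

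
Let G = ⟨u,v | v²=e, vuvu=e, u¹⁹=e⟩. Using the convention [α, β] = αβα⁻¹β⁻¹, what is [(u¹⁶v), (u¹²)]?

[(u¹⁶v), (u¹²)] = (u¹⁶v)·(u¹²)·(u¹⁶v)⁻¹·(u¹²)⁻¹.
  (u¹⁶v) · (u¹²) = u⁴v
  (u⁴v) · (u¹⁶v) = u⁷
  (u⁷) · (u⁷) = u¹⁴

Answer: u¹⁴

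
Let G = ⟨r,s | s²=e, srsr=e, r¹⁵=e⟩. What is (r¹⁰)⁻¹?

The order of (r¹⁰) is 3 (smallest k with (r¹⁰)ᵏ = e), so (r¹⁰)⁻¹ = (r¹⁰)² = r⁵.
Check: (r¹⁰) · (r⁵) → (r¹⁰) · r⁵ = e, giving e as required.

Answer: r⁵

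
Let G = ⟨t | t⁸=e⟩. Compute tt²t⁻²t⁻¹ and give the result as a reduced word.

Multiply left to right, reducing at each step:
  t · t² = t³
  (t³) · t⁻² = t
  t · t⁻¹ = e

Answer: e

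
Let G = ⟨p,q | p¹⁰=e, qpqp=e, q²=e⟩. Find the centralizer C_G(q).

⟨q⟩ ⊆ C_G(q) since powers of q commute with q; so |C_G(q)| ≥ |⟨q⟩| = 2.
By orbit–stabilizer, |C_G(q)| = |G| / |conj. class of q| = 20 / 5 = 4.
The 4 elements commuting with q are {e, p⁵, q, p⁵q}.

Answer: {e, p⁵, q, p⁵q}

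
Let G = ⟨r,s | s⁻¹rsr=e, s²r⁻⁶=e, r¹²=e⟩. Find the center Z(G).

An element z ∈ Z(G) iff z commutes with every generator.
For example r⁶ is central: (r⁶)·r = r⁷ = r·(r⁶); (r⁶)·s = s⁻¹ = s·(r⁶).
Whereas r ∉ Z(G) since r·s = rs ≠ r⁵s⁻¹ = s·r.
Checking each of the 24 elements this way gives Z(G) = {e, r⁶}, of order 2.

Answer: {e, r⁶}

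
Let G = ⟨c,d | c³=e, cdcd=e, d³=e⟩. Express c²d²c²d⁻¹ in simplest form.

Multiply left to right, reducing at each step:
  (c²) · d² = c²d²
  (c²d²) · c² = d
  d · d⁻¹ = e

Answer: e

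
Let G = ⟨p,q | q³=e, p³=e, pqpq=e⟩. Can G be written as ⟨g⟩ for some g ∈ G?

Every cyclic group is abelian. But p·q = pq while q·p = p²q², so p·q ≠ q·p and G is not abelian. Hence G is not cyclic.

Answer: No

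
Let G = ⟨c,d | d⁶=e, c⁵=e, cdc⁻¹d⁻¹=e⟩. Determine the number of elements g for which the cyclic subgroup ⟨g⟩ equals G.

G is cyclic of order 30. An element generates G iff its order is 30, and a cyclic group of order 30 has exactly φ(30) = 8 such elements.

Answer: 8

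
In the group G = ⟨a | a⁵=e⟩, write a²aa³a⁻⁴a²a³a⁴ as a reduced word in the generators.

Multiply left to right, reducing at each step:
  (a²) · a = a³
  (a³) · a³ = a
  a · a⁻⁴ = a²
  (a²) · a² = a⁴
  (a⁴) · a³ = a²
  (a²) · a⁴ = a

Answer: a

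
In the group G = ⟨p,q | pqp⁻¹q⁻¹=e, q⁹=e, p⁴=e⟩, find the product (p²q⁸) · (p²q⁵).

Compute (p²q⁸) · (p²q⁵) by multiplying left to right and reducing via the relations at each step:
  (p²q⁸) · p² = q⁸
  (q⁸) · q⁵ = q⁴

Answer: q⁴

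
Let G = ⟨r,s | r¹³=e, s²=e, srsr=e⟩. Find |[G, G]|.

G' = [G, G] is generated by all commutators. The generator-pair commutators are: [r, s] = r².
The subgroup they normally generate is {e, r, r², r³, r⁴, r⁵, r⁶, r⁷, r⁸, r⁹, r¹⁰, r¹¹, r¹²}, of order 13.
Check: |G/G'| = 26/13 = 2 is the order of the abelianisation.

Answer: 13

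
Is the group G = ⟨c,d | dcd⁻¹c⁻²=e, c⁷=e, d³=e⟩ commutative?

c·d = cd but d·c = c²d, so c·d ≠ d·c and G is not abelian.

Answer: No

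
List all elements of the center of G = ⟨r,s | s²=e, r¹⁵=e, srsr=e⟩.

An element z ∈ Z(G) iff z commutes with every generator.
For example e is central: e·r = r = r·e; e·s = s = s·e.
Whereas r ∉ Z(G) since r·s = rs ≠ r¹⁴s = s·r.
Checking each of the 30 elements this way gives Z(G) = {e}, of order 1.

Answer: {e}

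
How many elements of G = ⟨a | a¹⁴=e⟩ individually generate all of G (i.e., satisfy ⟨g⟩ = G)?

G is cyclic of order 14. An element generates G iff its order is 14, and a cyclic group of order 14 has exactly φ(14) = 6 such elements.

Answer: 6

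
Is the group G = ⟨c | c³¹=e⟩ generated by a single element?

|G| = 31. The element c has order 31 (its powers give 31 distinct elements), so ⟨c⟩ = G and G is cyclic.

Answer: Yes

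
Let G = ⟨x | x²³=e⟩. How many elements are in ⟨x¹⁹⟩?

|⟨x¹⁹⟩| equals the order of x¹⁹. Compute successive powers until reaching e:
  (x¹⁹)¹ = x¹⁹, (x¹⁹)² = x¹⁵, (x¹⁹)³ = x¹¹, (x¹⁹)⁴ = x⁷, (x¹⁹)⁵ = x³, (x¹⁹)⁶ = x²², (x¹⁹)⁷ = x¹⁸, (x¹⁹)⁸ = x¹⁴, (x¹⁹)⁹ = x¹⁰, (x¹⁹)¹⁰ = x⁶, (x¹⁹)¹¹ = x², (x¹⁹)¹² = x²¹, (x¹⁹)¹³ = x¹⁷, (x¹⁹)¹⁴ = x¹³, (x¹⁹)¹⁵ = x⁹, (x¹⁹)¹⁶ = x⁵, (x¹⁹)¹⁷ = x, (x¹⁹)¹⁸ = x²⁰, (x¹⁹)¹⁹ = x¹⁶, (x¹⁹)²⁰ = x¹², (x¹⁹)²¹ = x⁸, (x¹⁹)²² = x⁴, (x¹⁹)²³ = e.
The smallest positive k with (x¹⁹)ᵏ = e is 23, so |⟨x¹⁹⟩| = 23.

Answer: 23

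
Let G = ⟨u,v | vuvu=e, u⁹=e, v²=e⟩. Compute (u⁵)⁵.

Compute successive powers of (u⁵), reducing at each step:
  (u⁵)²: (u⁵) · u⁵ = u
  (u⁵)³: u · u⁵ = u⁶
  (u⁵)⁴: (u⁶) · u⁵ = u²
  (u⁵)⁵: (u²) · u⁵ = u⁷

Answer: u⁷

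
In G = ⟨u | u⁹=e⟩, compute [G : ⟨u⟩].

First find ord(u) by computing successive powers:
  u¹ = u, u² = u², u³ = u³, u⁴ = u⁴, u⁵ = u⁵, u⁶ = u⁶, u⁷ = u⁷, u⁸ = u⁸, u⁹ = e.
So |⟨u⟩| = ord(u) = 9. With |G| = 9, by Lagrange [G : ⟨u⟩] = 9/9 = 1.

Answer: 1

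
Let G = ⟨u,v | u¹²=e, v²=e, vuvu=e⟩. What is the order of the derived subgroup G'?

G' = [G, G] is generated by all commutators. The generator-pair commutators are: [u, v] = u².
The subgroup they normally generate is {e, u², u⁴, u⁶, u⁸, u¹⁰}, of order 6.
Check: |G/G'| = 24/6 = 4 is the order of the abelianisation.

Answer: 6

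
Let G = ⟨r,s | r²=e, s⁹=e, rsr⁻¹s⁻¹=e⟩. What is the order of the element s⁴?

Compute successive powers until reaching e:
  (s⁴)¹ = s⁴, (s⁴)² = s⁸, (s⁴)³ = s³, (s⁴)⁴ = s⁷, (s⁴)⁵ = s², (s⁴)⁶ = s⁶, (s⁴)⁷ = s, (s⁴)⁸ = s⁵, (s⁴)⁹ = e.
The smallest positive k with (s⁴)ᵏ = e is 9.

Answer: 9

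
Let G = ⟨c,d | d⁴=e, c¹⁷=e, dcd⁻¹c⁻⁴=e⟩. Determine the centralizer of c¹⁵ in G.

⟨c¹⁵⟩ ⊆ C_G(c¹⁵) since powers of c¹⁵ commute with c¹⁵; so |C_G(c¹⁵)| ≥ |⟨c¹⁵⟩| = 17.
By orbit–stabilizer, |C_G(c¹⁵)| = |G| / |conj. class of c¹⁵| = 68 / 4 = 17.
The 17 elements commuting with c¹⁵ are {e, c, c², c³, c⁴, c⁵, c⁶, c⁷, c⁸, c⁹, c¹⁰, c¹¹, c¹², c¹³, c¹⁴, c¹⁵, c¹⁶}.

Answer: {e, c, c², c³, c⁴, c⁵, c⁶, c⁷, c⁸, c⁹, c¹⁰, c¹¹, c¹², c¹³, c¹⁴, c¹⁵, c¹⁶}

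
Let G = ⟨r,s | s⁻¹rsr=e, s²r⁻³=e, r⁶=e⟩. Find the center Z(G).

An element z ∈ Z(G) iff z commutes with every generator.
For example r³ is central: (r³)·r = r⁴ = r·(r³); (r³)·s = s⁻¹ = s·(r³).
Whereas r ∉ Z(G) since r·s = rs ≠ r²s⁻¹ = s·r.
Checking each of the 12 elements this way gives Z(G) = {e, r³}, of order 2.

Answer: {e, r³}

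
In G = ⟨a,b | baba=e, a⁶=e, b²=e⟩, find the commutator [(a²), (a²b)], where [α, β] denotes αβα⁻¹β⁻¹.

[(a²), (a²b)] = (a²)·(a²b)·(a²)⁻¹·(a²b)⁻¹.
  (a²) · (a²b) = a⁴b
  (a⁴b) · (a⁴) = b
  b · (a²b) = a⁴

Answer: a⁴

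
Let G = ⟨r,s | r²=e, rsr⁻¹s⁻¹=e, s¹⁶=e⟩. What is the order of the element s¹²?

Compute successive powers until reaching e:
  (s¹²)¹ = s¹², (s¹²)² = s⁸, (s¹²)³ = s⁴, (s¹²)⁴ = e.
The smallest positive k with (s¹²)ᵏ = e is 4.

Answer: 4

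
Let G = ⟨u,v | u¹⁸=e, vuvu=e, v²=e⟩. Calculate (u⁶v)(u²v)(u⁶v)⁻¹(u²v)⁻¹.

[(u⁶v), (u²v)] = (u⁶v)·(u²v)·(u⁶v)⁻¹·(u²v)⁻¹.
  (u⁶v) · (u²v) = u⁴
  (u⁴) · (u⁶v) = u¹⁰v
  (u¹⁰v) · (u²v) = u⁸

Answer: u⁸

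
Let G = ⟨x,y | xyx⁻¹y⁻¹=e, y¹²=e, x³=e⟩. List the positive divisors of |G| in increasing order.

|G| = 36 = 2² · 3². By Lagrange's theorem the order of any subgroup divides 36; the divisors of 36 are 1, 2, 3, 4, 6, 9, 12, 18, 36.

Answer: 1, 2, 3, 4, 6, 9, 12, 18, 36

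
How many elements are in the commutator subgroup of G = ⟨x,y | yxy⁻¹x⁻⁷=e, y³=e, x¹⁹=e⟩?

G' = [G, G] is generated by all commutators. The generator-pair commutators are: [x, y] = x¹³.
The subgroup they normally generate is {e, x, x², x³, x⁴, x⁵, x⁶, x⁷, x⁸, x⁹, x¹⁰, x¹¹, x¹², x¹³, x¹⁴, x¹⁵, x¹⁶, x¹⁷, x¹⁸}, of order 19.
Check: |G/G'| = 57/19 = 3 is the order of the abelianisation.

Answer: 19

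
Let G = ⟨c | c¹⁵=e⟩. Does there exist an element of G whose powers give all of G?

|G| = 15. The element c has order 15 (its powers give 15 distinct elements), so ⟨c⟩ = G and G is cyclic.

Answer: Yes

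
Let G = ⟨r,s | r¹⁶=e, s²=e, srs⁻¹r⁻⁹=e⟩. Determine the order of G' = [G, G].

G' = [G, G] is generated by all commutators. The generator-pair commutators are: [r, s] = r⁸.
The subgroup they normally generate is {e, r⁸}, of order 2.
Check: |G/G'| = 32/2 = 16 is the order of the abelianisation.

Answer: 2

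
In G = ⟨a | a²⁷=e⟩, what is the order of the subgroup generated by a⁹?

|⟨a⁹⟩| equals the order of a⁹. Compute successive powers until reaching e:
  (a⁹)¹ = a⁹, (a⁹)² = a¹⁸, (a⁹)³ = e.
The smallest positive k with (a⁹)ᵏ = e is 3, so |⟨a⁹⟩| = 3.

Answer: 3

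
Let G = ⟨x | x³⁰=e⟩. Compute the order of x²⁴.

Compute successive powers until reaching e:
  (x²⁴)¹ = x²⁴, (x²⁴)² = x¹⁸, (x²⁴)³ = x¹², (x²⁴)⁴ = x⁶, (x²⁴)⁵ = e.
The smallest positive k with (x²⁴)ᵏ = e is 5.

Answer: 5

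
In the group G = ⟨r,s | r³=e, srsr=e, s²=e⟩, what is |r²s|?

Compute successive powers until reaching e:
  (r²s)¹ = r²s, (r²s)² = e.
The smallest positive k with (r²s)ᵏ = e is 2.

Answer: 2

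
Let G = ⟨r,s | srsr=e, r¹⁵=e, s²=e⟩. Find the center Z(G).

An element z ∈ Z(G) iff z commutes with every generator.
For example e is central: e·r = r = r·e; e·s = s = s·e.
Whereas r ∉ Z(G) since r·s = rs ≠ r¹⁴s = s·r.
Checking each of the 30 elements this way gives Z(G) = {e}, of order 1.

Answer: {e}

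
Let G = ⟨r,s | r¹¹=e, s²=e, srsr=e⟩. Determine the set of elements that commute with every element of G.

An element z ∈ Z(G) iff z commutes with every generator.
For example e is central: e·r = r = r·e; e·s = s = s·e.
Whereas r ∉ Z(G) since r·s = rs ≠ r¹⁰s = s·r.
Checking each of the 22 elements this way gives Z(G) = {e}, of order 1.

Answer: {e}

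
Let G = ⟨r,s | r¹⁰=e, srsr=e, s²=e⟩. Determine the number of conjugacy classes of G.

The conjugacy classes (representative and size) are:
  [e] (size 1), [r] (size 2), [r²] (size 2), [r³] (size 2), [r⁴] (size 2), [r⁵] (size 1), [r²s] (size 5), [r³s] (size 5).
Class equation: 1 + 2 + 2 + 2 + 2 + 1 + 5 + 5 = 20 = |G|. So G has 8 conjugacy classes.

Answer: 8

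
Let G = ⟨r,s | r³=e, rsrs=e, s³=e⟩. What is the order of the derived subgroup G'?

G' = [G, G] is generated by all commutators. The generator-pair commutators are: [r, s] = rs²r.
The subgroup they normally generate is {e, rs, r²s², rs²r}, of order 4.
Check: |G/G'| = 12/4 = 3 is the order of the abelianisation.

Answer: 4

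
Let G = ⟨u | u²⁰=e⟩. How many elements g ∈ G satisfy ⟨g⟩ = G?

G is cyclic of order 20. An element generates G iff its order is 20, and a cyclic group of order 20 has exactly φ(20) = 8 such elements.

Answer: 8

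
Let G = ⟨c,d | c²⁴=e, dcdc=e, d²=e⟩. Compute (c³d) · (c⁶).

Compute (c³d) · (c⁶) by multiplying left to right and reducing via the relations at each step:
  (c³d) · c⁶ = c²¹d

Answer: c²¹d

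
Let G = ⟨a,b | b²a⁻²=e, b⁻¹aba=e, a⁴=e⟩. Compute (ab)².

Compute successive powers of (ab), reducing at each step:
  (ab)²: (ab) · a = b;   b · b = a²

Answer: a²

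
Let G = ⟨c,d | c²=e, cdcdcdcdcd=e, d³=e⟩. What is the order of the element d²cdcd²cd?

Compute successive powers until reaching e:
  (d²cdcd²cd)¹ = d²cdcd²cd, (d²cdcd²cd)² = e.
The smallest positive k with (d²cdcd²cd)ᵏ = e is 2.

Answer: 2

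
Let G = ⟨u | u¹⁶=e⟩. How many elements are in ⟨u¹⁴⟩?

|⟨u¹⁴⟩| equals the order of u¹⁴. Compute successive powers until reaching e:
  (u¹⁴)¹ = u¹⁴, (u¹⁴)² = u¹², (u¹⁴)³ = u¹⁰, (u¹⁴)⁴ = u⁸, (u¹⁴)⁵ = u⁶, (u¹⁴)⁶ = u⁴, (u¹⁴)⁷ = u², (u¹⁴)⁸ = e.
The smallest positive k with (u¹⁴)ᵏ = e is 8, so |⟨u¹⁴⟩| = 8.

Answer: 8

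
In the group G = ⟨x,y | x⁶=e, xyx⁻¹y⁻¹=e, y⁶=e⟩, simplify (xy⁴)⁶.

Compute successive powers of (xy⁴), reducing at each step:
  (xy⁴)²: (xy⁴) · x = x²y⁴;   (x²y⁴) · y⁴ = x²y²
  (xy⁴)³: (x²y²) · x = x³y²;   (x³y²) · y⁴ = x³
  (xy⁴)⁴: (x³) · x = x⁴;   (x⁴) · y⁴ = x⁴y⁴
  (xy⁴)⁵: (x⁴y⁴) · x = x⁵y⁴;   (x⁵y⁴) · y⁴ = x⁵y²
  (xy⁴)⁶: (x⁵y²) · x = y²;   (y²) · y⁴ = e

Answer: e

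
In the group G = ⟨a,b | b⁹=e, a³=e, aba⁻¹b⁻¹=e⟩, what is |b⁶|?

Compute successive powers until reaching e:
  (b⁶)¹ = b⁶, (b⁶)² = b³, (b⁶)³ = e.
The smallest positive k with (b⁶)ᵏ = e is 3.

Answer: 3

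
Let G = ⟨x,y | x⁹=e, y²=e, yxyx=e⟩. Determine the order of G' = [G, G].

G' = [G, G] is generated by all commutators. The generator-pair commutators are: [x, y] = x².
The subgroup they normally generate is {e, x, x², x³, x⁴, x⁵, x⁶, x⁷, x⁸}, of order 9.
Check: |G/G'| = 18/9 = 2 is the order of the abelianisation.

Answer: 9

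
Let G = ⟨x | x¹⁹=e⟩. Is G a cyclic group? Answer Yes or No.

|G| = 19. The element x has order 19 (its powers give 19 distinct elements), so ⟨x⟩ = G and G is cyclic.

Answer: Yes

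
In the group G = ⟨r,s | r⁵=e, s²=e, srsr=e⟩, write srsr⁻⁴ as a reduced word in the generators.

Multiply left to right, reducing at each step:
  s · r = r⁴s
  (r⁴s) · s = r⁴
  (r⁴) · r⁻⁴ = e

Answer: e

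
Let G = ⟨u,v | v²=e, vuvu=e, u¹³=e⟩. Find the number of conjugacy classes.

The conjugacy classes (representative and size) are:
  [e] (size 1), [u¹²] (size 2), [u¹¹] (size 2), [u³] (size 2), [u⁴] (size 2), [u⁸] (size 2), [u⁶] (size 2), [v] (size 13).
Class equation: 1 + 2 + 2 + 2 + 2 + 2 + 2 + 13 = 26 = |G|. So G has 8 conjugacy classes.

Answer: 8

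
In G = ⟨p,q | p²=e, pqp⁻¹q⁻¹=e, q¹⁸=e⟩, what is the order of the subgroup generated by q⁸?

|⟨q⁸⟩| equals the order of q⁸. Compute successive powers until reaching e:
  (q⁸)¹ = q⁸, (q⁸)² = q¹⁶, (q⁸)³ = q⁶, (q⁸)⁴ = q¹⁴, (q⁸)⁵ = q⁴, (q⁸)⁶ = q¹², (q⁸)⁷ = q², (q⁸)⁸ = q¹⁰, (q⁸)⁹ = e.
The smallest positive k with (q⁸)ᵏ = e is 9, so |⟨q⁸⟩| = 9.

Answer: 9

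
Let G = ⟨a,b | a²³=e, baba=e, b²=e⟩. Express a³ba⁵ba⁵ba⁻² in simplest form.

Multiply left to right, reducing at each step:
  (a³) · b = a³b
  (a³b) · a⁵ = a²¹b
  (a²¹b) · b = a²¹
  (a²¹) · a⁵ = a³
  (a³) · b = a³b
  (a³b) · a⁻² = a⁵b

Answer: a⁵b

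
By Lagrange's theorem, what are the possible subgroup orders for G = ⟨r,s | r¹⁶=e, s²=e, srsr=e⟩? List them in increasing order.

|G| = 32 = 2⁵. By Lagrange's theorem the order of any subgroup divides 32; the divisors of 32 are 1, 2, 4, 8, 16, 32.

Answer: 1, 2, 4, 8, 16, 32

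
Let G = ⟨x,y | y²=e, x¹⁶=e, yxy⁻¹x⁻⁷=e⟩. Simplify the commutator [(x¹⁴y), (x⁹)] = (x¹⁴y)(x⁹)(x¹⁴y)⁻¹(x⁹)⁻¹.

[(x¹⁴y), (x⁹)] = (x¹⁴y)·(x⁹)·(x¹⁴y)⁻¹·(x⁹)⁻¹.
  (x¹⁴y) · (x⁹) = x¹³y
  (x¹³y) · (x¹⁴y) = x¹⁵
  (x¹⁵) · (x⁷) = x⁶

Answer: x⁶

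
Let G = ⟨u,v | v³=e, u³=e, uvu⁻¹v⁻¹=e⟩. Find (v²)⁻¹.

The order of (v²) is 3 (smallest k with (v²)ᵏ = e), so (v²)⁻¹ = (v²)² = v.
Check: (v²) · v → (v²) · v = e, giving e as required.

Answer: v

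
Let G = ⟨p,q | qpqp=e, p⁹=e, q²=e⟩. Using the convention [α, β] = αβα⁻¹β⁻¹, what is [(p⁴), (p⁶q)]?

[(p⁴), (p⁶q)] = (p⁴)·(p⁶q)·(p⁴)⁻¹·(p⁶q)⁻¹.
  (p⁴) · (p⁶q) = pq
  (pq) · (p⁵) = p⁵q
  (p⁵q) · (p⁶q) = p⁸

Answer: p⁸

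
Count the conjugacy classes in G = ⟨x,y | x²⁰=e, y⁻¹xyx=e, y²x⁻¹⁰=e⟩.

The conjugacy classes (representative and size) are:
  [e] (size 1), [x] (size 2), [x²] (size 2), [x³] (size 2), [x⁴] (size 2), [x⁵] (size 2), [x¹⁴] (size 2), [x⁷] (size 2), [x⁸] (size 2), [x¹¹] (size 2), [x¹⁰] (size 1), [x²y⁻¹] (size 10), [x⁹y] (size 10).
Class equation: 1 + 2 + 2 + 2 + 2 + 2 + 2 + 2 + 2 + 2 + 1 + 10 + 10 = 40 = |G|. So G has 13 conjugacy classes.

Answer: 13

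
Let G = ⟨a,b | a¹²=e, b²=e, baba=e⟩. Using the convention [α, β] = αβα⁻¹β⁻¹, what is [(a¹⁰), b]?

[(a¹⁰), b] = (a¹⁰)·b·(a¹⁰)⁻¹·b⁻¹.
  (a¹⁰) · b = a¹⁰b
  (a¹⁰b) · (a²) = a⁸b
  (a⁸b) · b = a⁸

Answer: a⁸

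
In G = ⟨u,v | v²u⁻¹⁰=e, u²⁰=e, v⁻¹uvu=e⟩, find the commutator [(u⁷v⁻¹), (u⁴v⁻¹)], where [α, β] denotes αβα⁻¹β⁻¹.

[(u⁷v⁻¹), (u⁴v⁻¹)] = (u⁷v⁻¹)·(u⁴v⁻¹)·(u⁷v⁻¹)⁻¹·(u⁴v⁻¹)⁻¹.
  (u⁷v⁻¹) · (u⁴v⁻¹) = u¹³
  (u¹³) · (u⁷v) = v
  v · (u⁴v) = u⁶

Answer: u⁶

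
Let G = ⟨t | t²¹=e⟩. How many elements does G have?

G is generated by a single element, so G is cyclic. The relator gives t²¹ = e and no smaller power is forced to be e, so the 21 powers {e, t, t², t³, t⁴, t⁵, t⁶, t⁷, t⁸, t⁹, t²⁰, t¹², t¹³, t¹¹, t¹⁰, t¹⁴, t¹⁵, t¹⁶, t¹⁷, t¹⁸, t¹⁹} are distinct. Hence |G| = 21.

Answer: 21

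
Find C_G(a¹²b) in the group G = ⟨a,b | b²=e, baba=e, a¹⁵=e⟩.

⟨a¹²b⟩ ⊆ C_G(a¹²b) since powers of a¹²b commute with a¹²b; so |C_G(a¹²b)| ≥ |⟨a¹²b⟩| = 2.
By orbit–stabilizer, |C_G(a¹²b)| = |G| / |conj. class of a¹²b| = 30 / 15 = 2.
The 2 elements commuting with a¹²b are {e, a¹²b}.

Answer: {e, a¹²b}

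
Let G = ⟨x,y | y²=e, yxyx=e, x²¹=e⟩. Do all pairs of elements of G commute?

x·y = xy but y·x = x²⁰y, so x·y ≠ y·x and G is not abelian.

Answer: No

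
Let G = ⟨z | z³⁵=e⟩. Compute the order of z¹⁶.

Compute successive powers until reaching e:
  (z¹⁶)¹ = z¹⁶, (z¹⁶)² = z³², (z¹⁶)³ = z¹³, (z¹⁶)⁴ = z²⁹, (z¹⁶)⁵ = z¹⁰, (z¹⁶)⁶ = z²⁶, (z¹⁶)⁷ = z⁷, (z¹⁶)⁸ = z²³, (z¹⁶)⁹ = z⁴, (z¹⁶)¹⁰ = z²⁰, (z¹⁶)¹¹ = z, (z¹⁶)¹² = z¹⁷, (z¹⁶)¹³ = z³³, (z¹⁶)¹⁴ = z¹⁴, (z¹⁶)¹⁵ = z³⁰, (z¹⁶)¹⁶ = z¹¹, (z¹⁶)¹⁷ = z²⁷, (z¹⁶)¹⁸ = z⁸, (z¹⁶)¹⁹ = z²⁴, (z¹⁶)²⁰ = z⁵, (z¹⁶)²¹ = z²¹, (z¹⁶)²² = z², (z¹⁶)²³ = z¹⁸, (z¹⁶)²⁴ = z³⁴, (z¹⁶)²⁵ = z¹⁵, (z¹⁶)²⁶ = z³¹, (z¹⁶)²⁷ = z¹², (z¹⁶)²⁸ = z²⁸, (z¹⁶)²⁹ = z⁹, (z¹⁶)³⁰ = z²⁵, (z¹⁶)³¹ = z⁶, (z¹⁶)³² = z²², (z¹⁶)³³ = z³, (z¹⁶)³⁴ = z¹⁹, (z¹⁶)³⁵ = e.
The smallest positive k with (z¹⁶)ᵏ = e is 35.

Answer: 35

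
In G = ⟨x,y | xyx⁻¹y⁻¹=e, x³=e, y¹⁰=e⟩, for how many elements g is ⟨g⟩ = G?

G is cyclic of order 30. An element generates G iff its order is 30, and a cyclic group of order 30 has exactly φ(30) = 8 such elements.

Answer: 8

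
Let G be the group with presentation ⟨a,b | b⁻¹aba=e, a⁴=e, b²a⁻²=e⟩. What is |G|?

Enumerate words in the generators, reducing via the relations: the distinct elements are
  {a, b, e, ab, a², a³, b⁻¹, ab⁻¹}.
No further products give new elements, so |G| = 8.

Answer: 8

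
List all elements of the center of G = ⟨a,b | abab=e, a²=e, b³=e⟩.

An element z ∈ Z(G) iff z commutes with every generator.
For example e is central: e·a = a = a·e; e·b = b = b·e.
Whereas a ∉ Z(G) since a·b = ab ≠ ab² = b·a.
Checking each of the 6 elements this way gives Z(G) = {e}, of order 1.

Answer: {e}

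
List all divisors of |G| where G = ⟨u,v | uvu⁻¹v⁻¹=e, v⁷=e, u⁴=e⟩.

|G| = 28 = 2² · 7. By Lagrange's theorem the order of any subgroup divides 28; the divisors of 28 are 1, 2, 4, 7, 14, 28.

Answer: 1, 2, 4, 7, 14, 28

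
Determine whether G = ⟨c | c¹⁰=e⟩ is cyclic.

|G| = 10. The element c has order 10 (its powers give 10 distinct elements), so ⟨c⟩ = G and G is cyclic.

Answer: Yes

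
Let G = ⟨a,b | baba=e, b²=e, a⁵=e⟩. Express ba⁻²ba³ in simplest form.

Multiply left to right, reducing at each step:
  b · a⁻² = a²b
  (a²b) · b = a²
  (a²) · a³ = e

Answer: e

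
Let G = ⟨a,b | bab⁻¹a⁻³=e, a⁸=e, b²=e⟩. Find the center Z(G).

An element z ∈ Z(G) iff z commutes with every generator.
For example a⁴ is central: (a⁴)·a = a⁵ = a·(a⁴); (a⁴)·b = a⁴b = b·(a⁴).
Whereas a ∉ Z(G) since a·b = ab ≠ a³b = b·a.
Checking each of the 16 elements this way gives Z(G) = {e, a⁴}, of order 2.

Answer: {e, a⁴}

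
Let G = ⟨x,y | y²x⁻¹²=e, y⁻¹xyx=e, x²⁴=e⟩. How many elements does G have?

Enumerate words in the generators, reducing via the relations: the distinct elements are
  {e, x, y, xy, x², x³, x⁴, x⁵, x⁶, x⁷, x⁸, x⁹, x²y, x²², x²³, x²¹, x²⁰, x³y, x¹², x¹³, x¹¹, x¹⁰, x¹⁴, x¹⁵, x¹⁶, x¹⁷, x¹⁸, x¹⁹, x⁴y, x⁵y, x⁶y, x⁷y, x⁸y, x⁹y, y⁻¹, xy⁻¹, x¹¹y, x¹⁰y, x²y⁻¹, x³y⁻¹, x⁴y⁻¹, x⁵y⁻¹, x⁶y⁻¹, x⁷y⁻¹, x⁸y⁻¹, x⁹y⁻¹, x¹¹y⁻¹, x¹⁰y⁻¹}.
No further products give new elements, so |G| = 48.

Answer: 48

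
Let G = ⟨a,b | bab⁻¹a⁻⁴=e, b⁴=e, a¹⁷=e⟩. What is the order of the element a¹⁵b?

Compute successive powers until reaching e:
  (a¹⁵b)¹ = a¹⁵b, (a¹⁵b)² = a⁷b², (a¹⁵b)³ = a⁹b³, (a¹⁵b)⁴ = e.
The smallest positive k with (a¹⁵b)ᵏ = e is 4.

Answer: 4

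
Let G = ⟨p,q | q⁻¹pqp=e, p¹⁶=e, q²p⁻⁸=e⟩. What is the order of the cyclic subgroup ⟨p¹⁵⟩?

|⟨p¹⁵⟩| equals the order of p¹⁵. Compute successive powers until reaching e:
  (p¹⁵)¹ = p¹⁵, (p¹⁵)² = p¹⁴, (p¹⁵)³ = p¹³, (p¹⁵)⁴ = p¹², (p¹⁵)⁵ = p¹¹, (p¹⁵)⁶ = p¹⁰, (p¹⁵)⁷ = p⁹, (p¹⁵)⁸ = p⁸, (p¹⁵)⁹ = p⁷, (p¹⁵)¹⁰ = p⁶, (p¹⁵)¹¹ = p⁵, (p¹⁵)¹² = p⁴, (p¹⁵)¹³ = p³, (p¹⁵)¹⁴ = p², (p¹⁵)¹⁵ = p, (p¹⁵)¹⁶ = e.
The smallest positive k with (p¹⁵)ᵏ = e is 16, so |⟨p¹⁵⟩| = 16.

Answer: 16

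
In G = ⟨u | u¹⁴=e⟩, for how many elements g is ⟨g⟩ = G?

G is cyclic of order 14. An element generates G iff its order is 14, and a cyclic group of order 14 has exactly φ(14) = 6 such elements.

Answer: 6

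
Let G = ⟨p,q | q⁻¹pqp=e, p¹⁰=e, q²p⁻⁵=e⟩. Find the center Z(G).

An element z ∈ Z(G) iff z commutes with every generator.
For example p⁵ is central: (p⁵)·p = p⁶ = p·(p⁵); (p⁵)·q = q⁻¹ = q·(p⁵).
Whereas p ∉ Z(G) since p·q = pq ≠ p⁴q⁻¹ = q·p.
Checking each of the 20 elements this way gives Z(G) = {e, p⁵}, of order 2.

Answer: {e, p⁵}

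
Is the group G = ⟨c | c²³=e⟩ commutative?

G has a single generator, so G is cyclic and hence abelian.

Answer: Yes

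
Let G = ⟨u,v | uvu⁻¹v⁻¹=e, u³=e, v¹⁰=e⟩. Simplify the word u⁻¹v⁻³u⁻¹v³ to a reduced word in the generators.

Multiply left to right, reducing at each step:
  (u²) · v⁻³ = u²v⁷
  (u²v⁷) · u⁻¹ = uv⁷
  (uv⁷) · v³ = u

Answer: u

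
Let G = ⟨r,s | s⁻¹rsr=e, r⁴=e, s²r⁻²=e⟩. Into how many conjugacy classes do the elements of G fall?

The conjugacy classes (representative and size) are:
  [e] (size 1), [r³] (size 2), [r²] (size 1), [s⁻¹] (size 2), [rs⁻¹] (size 2).
Class equation: 1 + 2 + 1 + 2 + 2 = 8 = |G|. So G has 5 conjugacy classes.

Answer: 5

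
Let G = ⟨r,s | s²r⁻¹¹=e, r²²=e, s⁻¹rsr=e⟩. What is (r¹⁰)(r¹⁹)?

Compute (r¹⁰) · (r¹⁹) by multiplying left to right and reducing via the relations at each step:
  (r¹⁰) · r¹⁹ = r⁷

Answer: r⁷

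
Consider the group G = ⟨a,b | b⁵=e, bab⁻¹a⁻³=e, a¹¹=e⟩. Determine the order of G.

Enumerate words in the generators, reducing via the relations: the distinct elements are
  {a, b, e, ab, a², a³, a⁴, a⁵, a⁶, a⁷, a⁸, a⁹, b², b³, b⁴, ab², ab³, ab⁴, a²b, a³b, a¹⁰, a⁴b, a⁵b, a⁶b, a⁷b, a⁸b, a⁹b, a²b², a²b³, a²b⁴, a³b², a³b³, a³b⁴, a¹⁰b, a⁴b², a⁴b³, a⁴b⁴, a⁵b², a⁵b³, a⁵b⁴, a⁶b², a⁶b³, a⁶b⁴, a⁷b², a⁷b³, a⁷b⁴, a⁸b², a⁸b³, a⁸b⁴, a⁹b², a⁹b³, a⁹b⁴, a¹⁰b², a¹⁰b³, a¹⁰b⁴}.
No further products give new elements, so |G| = 55.

Answer: 55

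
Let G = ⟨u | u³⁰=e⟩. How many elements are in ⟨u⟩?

|⟨u⟩| equals the order of u. Compute successive powers until reaching e:
  u¹ = u, u² = u², u³ = u³, u⁴ = u⁴, u⁵ = u⁵, u⁶ = u⁶, u⁷ = u⁷, u⁸ = u⁸, u⁹ = u⁹, u¹⁰ = u¹⁰, u¹¹ = u¹¹, u¹² = u¹², u¹³ = u¹³, u¹⁴ = u¹⁴, u¹⁵ = u¹⁵, u¹⁶ = u¹⁶, u¹⁷ = u¹⁷, u¹⁸ = u¹⁸, u¹⁹ = u¹⁹, u²⁰ = u²⁰, u²¹ = u²¹, u²² = u²², u²³ = u²³, u²⁴ = u²⁴, u²⁵ = u²⁵, u²⁶ = u²⁶, u²⁷ = u²⁷, u²⁸ = u²⁸, u²⁹ = u²⁹, u³⁰ = e.
The smallest positive k with uᵏ = e is 30, so |⟨u⟩| = 30.

Answer: 30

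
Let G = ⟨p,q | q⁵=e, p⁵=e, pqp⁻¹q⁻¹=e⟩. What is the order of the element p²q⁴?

Compute successive powers until reaching e:
  (p²q⁴)¹ = p²q⁴, (p²q⁴)² = p⁴q³, (p²q⁴)³ = pq², (p²q⁴)⁴ = p³q, (p²q⁴)⁵ = e.
The smallest positive k with (p²q⁴)ᵏ = e is 5.

Answer: 5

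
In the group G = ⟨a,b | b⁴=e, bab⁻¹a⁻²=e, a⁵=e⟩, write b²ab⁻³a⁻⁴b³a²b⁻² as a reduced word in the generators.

Multiply left to right, reducing at each step:
  (b²) · a = a⁴b²
  (a⁴b²) · b⁻³ = a⁴b³
  (a⁴b³) · a⁻⁴ = a²b³
  (a²b³) · b³ = a²b²
  (a²b²) · a² = b²
  (b²) · b⁻² = e

Answer: e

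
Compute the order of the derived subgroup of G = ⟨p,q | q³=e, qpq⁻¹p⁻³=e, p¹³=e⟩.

G' = [G, G] is generated by all commutators. The generator-pair commutators are: [p, q] = p¹¹.
The subgroup they normally generate is {e, p, p², p³, p⁴, p⁵, p⁶, p⁷, p⁸, p⁹, p¹⁰, p¹¹, p¹²}, of order 13.
Check: |G/G'| = 39/13 = 3 is the order of the abelianisation.

Answer: 13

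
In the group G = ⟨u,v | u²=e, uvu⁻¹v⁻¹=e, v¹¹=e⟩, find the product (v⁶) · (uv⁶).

Compute (v⁶) · (uv⁶) by multiplying left to right and reducing via the relations at each step:
  (v⁶) · u = uv⁶
  (uv⁶) · v⁶ = uv

Answer: uv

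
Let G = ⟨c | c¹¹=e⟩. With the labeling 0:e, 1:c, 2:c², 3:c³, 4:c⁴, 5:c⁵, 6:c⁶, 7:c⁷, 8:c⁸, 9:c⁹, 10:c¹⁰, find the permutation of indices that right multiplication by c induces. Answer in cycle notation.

(0 1 2 3 4 5 6 7 8 9 10)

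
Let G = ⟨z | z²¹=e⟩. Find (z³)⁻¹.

The order of (z³) is 7 (smallest k with (z³)ᵏ = e), so (z³)⁻¹ = (z³)⁶ = z¹⁸.
Check: (z³) · (z¹⁸) → (z³) · z¹⁸ = e, giving e as required.

Answer: z¹⁸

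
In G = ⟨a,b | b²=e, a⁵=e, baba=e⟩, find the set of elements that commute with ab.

⟨ab⟩ ⊆ C_G(ab) since powers of ab commute with ab; so |C_G(ab)| ≥ |⟨ab⟩| = 2.
By orbit–stabilizer, |C_G(ab)| = |G| / |conj. class of ab| = 10 / 5 = 2.
The 2 elements commuting with ab are {e, ab}.

Answer: {e, ab}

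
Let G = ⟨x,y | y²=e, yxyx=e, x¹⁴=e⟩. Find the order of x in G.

Compute successive powers until reaching e:
  x¹ = x, x² = x², x³ = x³, x⁴ = x⁴, x⁵ = x⁵, x⁶ = x⁶, x⁷ = x⁷, x⁸ = x⁸, x⁹ = x⁹, x¹⁰ = x¹⁰, x¹¹ = x¹¹, x¹² = x¹², x¹³ = x¹³, x¹⁴ = e.
The smallest positive k with xᵏ = e is 14.

Answer: 14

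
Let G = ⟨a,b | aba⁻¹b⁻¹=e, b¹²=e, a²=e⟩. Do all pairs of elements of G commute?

Each pair of generators commutes: a·b = ab = b·a. Since the generators pairwise commute, every element of G commutes with every other, so G is abelian.

Answer: Yes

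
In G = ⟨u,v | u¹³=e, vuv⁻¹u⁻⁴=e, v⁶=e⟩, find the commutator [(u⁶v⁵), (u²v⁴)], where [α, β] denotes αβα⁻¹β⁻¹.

[(u⁶v⁵), (u²v⁴)] = (u⁶v⁵)·(u²v⁴)·(u⁶v⁵)⁻¹·(u²v⁴)⁻¹.
  (u⁶v⁵) · (u²v⁴) = v³
  (v³) · (u²v) = u¹¹v⁴
  (u¹¹v⁴) · (u⁷v²) = u⁹

Answer: u⁹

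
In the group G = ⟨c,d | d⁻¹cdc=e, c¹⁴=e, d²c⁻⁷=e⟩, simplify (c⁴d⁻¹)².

Compute successive powers of (c⁴d⁻¹), reducing at each step:
  (c⁴d⁻¹)²: (c⁴d⁻¹) · c⁴ = d⁻¹;   (d⁻¹) · d⁻¹ = c⁷

Answer: c⁷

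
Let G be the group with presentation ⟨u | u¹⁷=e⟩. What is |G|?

G is generated by a single element, so G is cyclic. The relator gives u¹⁷ = e and no smaller power is forced to be e, so the 17 powers {e, u, u², u³, u⁴, u⁵, u⁶, u⁷, u⁸, u⁹, u¹², u¹³, u¹¹, u¹⁰, u¹⁴, u¹⁵, u¹⁶} are distinct. Hence |G| = 17.

Answer: 17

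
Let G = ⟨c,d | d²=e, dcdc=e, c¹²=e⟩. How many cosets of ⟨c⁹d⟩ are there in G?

First find ord(c⁹d) by computing successive powers:
  (c⁹d)¹ = c⁹d, (c⁹d)² = e.
So |⟨c⁹d⟩| = ord(c⁹d) = 2. With |G| = 24, by Lagrange [G : ⟨c⁹d⟩] = 24/2 = 12.

Answer: 12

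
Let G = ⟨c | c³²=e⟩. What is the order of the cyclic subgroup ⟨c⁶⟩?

|⟨c⁶⟩| equals the order of c⁶. Compute successive powers until reaching e:
  (c⁶)¹ = c⁶, (c⁶)² = c¹², (c⁶)³ = c¹⁸, (c⁶)⁴ = c²⁴, (c⁶)⁵ = c³⁰, (c⁶)⁶ = c⁴, (c⁶)⁷ = c¹⁰, (c⁶)⁸ = c¹⁶, (c⁶)⁹ = c²², (c⁶)¹⁰ = c²⁸, (c⁶)¹¹ = c², (c⁶)¹² = c⁸, (c⁶)¹³ = c¹⁴, (c⁶)¹⁴ = c²⁰, (c⁶)¹⁵ = c²⁶, (c⁶)¹⁶ = e.
The smallest positive k with (c⁶)ᵏ = e is 16, so |⟨c⁶⟩| = 16.

Answer: 16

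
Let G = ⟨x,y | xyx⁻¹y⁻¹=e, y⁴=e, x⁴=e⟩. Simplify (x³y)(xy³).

Compute (x³y) · (xy³) by multiplying left to right and reducing via the relations at each step:
  (x³y) · x = y
  y · y³ = e

Answer: e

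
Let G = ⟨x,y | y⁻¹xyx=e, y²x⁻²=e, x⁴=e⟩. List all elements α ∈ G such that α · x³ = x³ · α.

⟨x³⟩ ⊆ C_G(x³) since powers of x³ commute with x³; so |C_G(x³)| ≥ |⟨x³⟩| = 4.
By orbit–stabilizer, |C_G(x³)| = |G| / |conj. class of x³| = 8 / 2 = 4.
The 4 elements commuting with x³ are {e, x, x², x³}.

Answer: {e, x, x², x³}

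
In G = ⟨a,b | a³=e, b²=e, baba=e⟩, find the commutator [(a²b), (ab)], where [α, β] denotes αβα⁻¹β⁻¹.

[(a²b), (ab)] = (a²b)·(ab)·(a²b)⁻¹·(ab)⁻¹.
  (a²b) · (ab) = a
  a · (a²b) = b
  b · (ab) = a²

Answer: a²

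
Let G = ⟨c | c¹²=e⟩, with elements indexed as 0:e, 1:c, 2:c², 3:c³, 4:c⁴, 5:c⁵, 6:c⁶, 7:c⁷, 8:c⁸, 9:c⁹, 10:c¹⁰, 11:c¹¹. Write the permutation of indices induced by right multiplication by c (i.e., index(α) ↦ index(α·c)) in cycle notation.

(0 1 2 3 4 5 6 7 8 9 10 11)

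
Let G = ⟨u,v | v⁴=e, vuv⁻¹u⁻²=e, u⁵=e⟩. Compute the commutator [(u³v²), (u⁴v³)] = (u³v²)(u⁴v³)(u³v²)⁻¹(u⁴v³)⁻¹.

[(u³v²), (u⁴v³)] = (u³v²)·(u⁴v³)·(u³v²)⁻¹·(u⁴v³)⁻¹.
  (u³v²) · (u⁴v³) = u⁴v
  (u⁴v) · (u³v²) = v³
  (v³) · (u²v) = u

Answer: u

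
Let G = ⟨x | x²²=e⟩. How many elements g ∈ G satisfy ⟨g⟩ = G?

G is cyclic of order 22. An element generates G iff its order is 22, and a cyclic group of order 22 has exactly φ(22) = 10 such elements.

Answer: 10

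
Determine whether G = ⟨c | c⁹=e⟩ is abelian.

G has a single generator, so G is cyclic and hence abelian.

Answer: Yes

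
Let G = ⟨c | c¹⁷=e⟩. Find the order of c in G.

Compute successive powers until reaching e:
  c¹ = c, c² = c², c³ = c³, c⁴ = c⁴, c⁵ = c⁵, c⁶ = c⁶, c⁷ = c⁷, c⁸ = c⁸, c⁹ = c⁹, c¹⁰ = c¹⁰, c¹¹ = c¹¹, c¹² = c¹², c¹³ = c¹³, c¹⁴ = c¹⁴, c¹⁵ = c¹⁵, c¹⁶ = c¹⁶, c¹⁷ = e.
The smallest positive k with cᵏ = e is 17.

Answer: 17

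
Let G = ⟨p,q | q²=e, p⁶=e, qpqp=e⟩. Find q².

Compute successive powers of q, reducing at each step:
  q²: q · q = e

Answer: e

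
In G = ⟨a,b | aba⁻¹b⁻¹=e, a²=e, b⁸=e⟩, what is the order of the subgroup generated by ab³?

|⟨ab³⟩| equals the order of ab³. Compute successive powers until reaching e:
  (ab³)¹ = ab³, (ab³)² = b⁶, (ab³)³ = ab, (ab³)⁴ = b⁴, (ab³)⁵ = ab⁷, (ab³)⁶ = b², (ab³)⁷ = ab⁵, (ab³)⁸ = e.
The smallest positive k with (ab³)ᵏ = e is 8, so |⟨ab³⟩| = 8.

Answer: 8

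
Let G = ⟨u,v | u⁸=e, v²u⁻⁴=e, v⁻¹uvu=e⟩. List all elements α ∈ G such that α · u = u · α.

⟨u⟩ ⊆ C_G(u) since powers of u commute with u; so |C_G(u)| ≥ |⟨u⟩| = 8.
By orbit–stabilizer, |C_G(u)| = |G| / |conj. class of u| = 16 / 2 = 8.
The 8 elements commuting with u are {e, u, u², u³, u⁴, u⁵, u⁶, u⁷}.

Answer: {e, u, u², u³, u⁴, u⁵, u⁶, u⁷}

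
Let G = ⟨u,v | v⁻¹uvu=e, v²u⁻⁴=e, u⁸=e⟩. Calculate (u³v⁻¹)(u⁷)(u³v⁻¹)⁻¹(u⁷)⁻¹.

[(u³v⁻¹), (u⁷)] = (u³v⁻¹)·(u⁷)·(u³v⁻¹)⁻¹·(u⁷)⁻¹.
  (u³v⁻¹) · (u⁷) = v
  v · (u³v) = u
  u · u = u²

Answer: u²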